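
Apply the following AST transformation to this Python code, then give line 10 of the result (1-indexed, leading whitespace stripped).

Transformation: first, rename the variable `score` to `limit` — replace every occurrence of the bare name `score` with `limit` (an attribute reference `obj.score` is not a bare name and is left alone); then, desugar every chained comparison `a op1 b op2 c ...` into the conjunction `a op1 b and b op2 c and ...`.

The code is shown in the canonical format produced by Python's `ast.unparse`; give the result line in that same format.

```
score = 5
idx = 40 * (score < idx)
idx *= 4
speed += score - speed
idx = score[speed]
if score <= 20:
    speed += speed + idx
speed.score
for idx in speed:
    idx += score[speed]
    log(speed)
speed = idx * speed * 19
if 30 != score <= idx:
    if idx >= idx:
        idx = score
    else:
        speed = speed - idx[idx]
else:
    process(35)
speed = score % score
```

Transformed code:
limit = 5
idx = 40 * (limit < idx)
idx *= 4
speed += limit - speed
idx = limit[speed]
if limit <= 20:
    speed += speed + idx
speed.score
for idx in speed:
    idx += limit[speed]
    log(speed)
speed = idx * speed * 19
if 30 != limit and limit <= idx:
    if idx >= idx:
        idx = limit
    else:
        speed = speed - idx[idx]
else:
    process(35)
speed = limit % limit

idx += limit[speed]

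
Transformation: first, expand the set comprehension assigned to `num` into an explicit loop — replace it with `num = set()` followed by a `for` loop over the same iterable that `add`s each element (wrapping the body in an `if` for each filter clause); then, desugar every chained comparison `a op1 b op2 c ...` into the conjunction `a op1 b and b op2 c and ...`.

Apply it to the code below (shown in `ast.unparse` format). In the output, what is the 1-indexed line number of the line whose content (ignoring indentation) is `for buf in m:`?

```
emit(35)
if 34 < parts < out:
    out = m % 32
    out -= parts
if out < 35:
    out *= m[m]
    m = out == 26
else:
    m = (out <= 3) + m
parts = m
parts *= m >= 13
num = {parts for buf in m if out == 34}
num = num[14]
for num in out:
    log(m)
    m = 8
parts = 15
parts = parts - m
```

Transformed code:
emit(35)
if 34 < parts and parts < out:
    out = m % 32
    out -= parts
if out < 35:
    out *= m[m]
    m = out == 26
else:
    m = (out <= 3) + m
parts = m
parts *= m >= 13
num = set()
for buf in m:
    if out == 34:
        num.add(parts)
num = num[14]
for num in out:
    log(m)
    m = 8
parts = 15
parts = parts - m

13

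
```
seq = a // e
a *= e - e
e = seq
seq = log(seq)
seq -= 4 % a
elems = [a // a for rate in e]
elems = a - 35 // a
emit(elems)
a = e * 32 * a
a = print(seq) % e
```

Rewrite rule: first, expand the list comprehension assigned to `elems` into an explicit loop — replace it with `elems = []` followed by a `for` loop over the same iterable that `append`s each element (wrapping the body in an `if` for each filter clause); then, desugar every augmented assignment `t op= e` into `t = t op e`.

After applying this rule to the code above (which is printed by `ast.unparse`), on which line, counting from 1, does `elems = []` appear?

Transformed code:
seq = a // e
a = a * (e - e)
e = seq
seq = log(seq)
seq = seq - 4 % a
elems = []
for rate in e:
    elems.append(a // a)
elems = a - 35 // a
emit(elems)
a = e * 32 * a
a = print(seq) % e

6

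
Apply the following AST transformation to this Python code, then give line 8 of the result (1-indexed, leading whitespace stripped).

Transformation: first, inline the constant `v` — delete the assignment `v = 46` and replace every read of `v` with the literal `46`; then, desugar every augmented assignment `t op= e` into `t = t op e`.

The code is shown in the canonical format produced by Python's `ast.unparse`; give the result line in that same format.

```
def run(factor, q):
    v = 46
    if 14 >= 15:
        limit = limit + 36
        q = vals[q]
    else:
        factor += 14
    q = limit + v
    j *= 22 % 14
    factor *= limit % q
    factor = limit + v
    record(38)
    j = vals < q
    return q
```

j = j * (22 % 14)

Transformed code:
def run(factor, q):
    if 14 >= 15:
        limit = limit + 36
        q = vals[q]
    else:
        factor = factor + 14
    q = limit + 46
    j = j * (22 % 14)
    factor = factor * (limit % q)
    factor = limit + 46
    record(38)
    j = vals < q
    return q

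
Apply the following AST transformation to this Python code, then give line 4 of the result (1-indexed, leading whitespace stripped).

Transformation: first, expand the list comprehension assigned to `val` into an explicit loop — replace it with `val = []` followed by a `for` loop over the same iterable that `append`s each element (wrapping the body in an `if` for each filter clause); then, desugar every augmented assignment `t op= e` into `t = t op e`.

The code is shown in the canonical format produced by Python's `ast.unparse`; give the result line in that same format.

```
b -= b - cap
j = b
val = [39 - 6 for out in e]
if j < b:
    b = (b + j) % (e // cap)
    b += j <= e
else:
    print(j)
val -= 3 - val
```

Transformed code:
b = b - (b - cap)
j = b
val = []
for out in e:
    val.append(39 - 6)
if j < b:
    b = (b + j) % (e // cap)
    b = b + (j <= e)
else:
    print(j)
val = val - (3 - val)

for out in e:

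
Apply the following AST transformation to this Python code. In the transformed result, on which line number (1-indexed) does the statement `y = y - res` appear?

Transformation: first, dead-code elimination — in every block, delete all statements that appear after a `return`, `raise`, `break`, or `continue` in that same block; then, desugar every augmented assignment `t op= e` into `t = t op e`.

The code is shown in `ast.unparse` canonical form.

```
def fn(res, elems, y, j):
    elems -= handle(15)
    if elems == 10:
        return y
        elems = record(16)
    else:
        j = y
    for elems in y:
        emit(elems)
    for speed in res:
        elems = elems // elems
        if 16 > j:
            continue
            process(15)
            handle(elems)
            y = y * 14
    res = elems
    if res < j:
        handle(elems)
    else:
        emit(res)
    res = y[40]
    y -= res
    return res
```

Transformed code:
def fn(res, elems, y, j):
    elems = elems - handle(15)
    if elems == 10:
        return y
    else:
        j = y
    for elems in y:
        emit(elems)
    for speed in res:
        elems = elems // elems
        if 16 > j:
            continue
    res = elems
    if res < j:
        handle(elems)
    else:
        emit(res)
    res = y[40]
    y = y - res
    return res

19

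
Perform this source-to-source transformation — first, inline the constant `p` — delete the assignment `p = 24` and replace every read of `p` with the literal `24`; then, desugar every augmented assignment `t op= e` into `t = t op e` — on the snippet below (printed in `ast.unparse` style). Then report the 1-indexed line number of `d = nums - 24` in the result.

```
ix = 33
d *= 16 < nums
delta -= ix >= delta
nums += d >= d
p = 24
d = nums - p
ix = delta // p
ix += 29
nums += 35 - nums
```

Transformed code:
ix = 33
d = d * (16 < nums)
delta = delta - (ix >= delta)
nums = nums + (d >= d)
d = nums - 24
ix = delta // 24
ix = ix + 29
nums = nums + (35 - nums)

5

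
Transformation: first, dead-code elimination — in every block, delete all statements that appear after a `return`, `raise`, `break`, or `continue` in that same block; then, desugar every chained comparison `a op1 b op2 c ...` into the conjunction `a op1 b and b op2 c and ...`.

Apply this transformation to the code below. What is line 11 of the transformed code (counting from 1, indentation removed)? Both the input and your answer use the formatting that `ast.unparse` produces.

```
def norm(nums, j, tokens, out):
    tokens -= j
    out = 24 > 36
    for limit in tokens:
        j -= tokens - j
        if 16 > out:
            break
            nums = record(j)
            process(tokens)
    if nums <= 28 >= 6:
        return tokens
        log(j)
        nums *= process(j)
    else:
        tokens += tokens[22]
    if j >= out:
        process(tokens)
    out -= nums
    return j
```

Transformed code:
def norm(nums, j, tokens, out):
    tokens -= j
    out = 24 > 36
    for limit in tokens:
        j -= tokens - j
        if 16 > out:
            break
    if nums <= 28 and 28 >= 6:
        return tokens
    else:
        tokens += tokens[22]
    if j >= out:
        process(tokens)
    out -= nums
    return j

tokens += tokens[22]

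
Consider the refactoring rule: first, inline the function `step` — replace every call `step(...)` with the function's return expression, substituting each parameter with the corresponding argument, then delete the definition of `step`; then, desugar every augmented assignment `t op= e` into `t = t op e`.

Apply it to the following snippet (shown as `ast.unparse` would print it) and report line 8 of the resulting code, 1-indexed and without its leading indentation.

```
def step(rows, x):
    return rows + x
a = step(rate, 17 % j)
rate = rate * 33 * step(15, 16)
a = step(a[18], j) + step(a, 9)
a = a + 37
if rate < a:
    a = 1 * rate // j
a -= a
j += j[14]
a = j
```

j = j + j[14]

Transformed code:
a = rate + 17 % j
rate = rate * 33 * (15 + 16)
a = a[18] + j + (a + 9)
a = a + 37
if rate < a:
    a = 1 * rate // j
a = a - a
j = j + j[14]
a = j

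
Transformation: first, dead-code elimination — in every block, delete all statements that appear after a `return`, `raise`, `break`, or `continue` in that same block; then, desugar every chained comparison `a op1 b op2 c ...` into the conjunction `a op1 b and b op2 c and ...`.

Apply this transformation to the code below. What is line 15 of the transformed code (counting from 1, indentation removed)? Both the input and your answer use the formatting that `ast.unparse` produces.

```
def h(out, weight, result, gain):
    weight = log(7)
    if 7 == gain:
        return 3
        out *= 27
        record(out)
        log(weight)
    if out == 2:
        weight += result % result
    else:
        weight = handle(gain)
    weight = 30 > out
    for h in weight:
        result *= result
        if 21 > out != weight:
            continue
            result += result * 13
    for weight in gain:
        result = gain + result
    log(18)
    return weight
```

Transformed code:
def h(out, weight, result, gain):
    weight = log(7)
    if 7 == gain:
        return 3
    if out == 2:
        weight += result % result
    else:
        weight = handle(gain)
    weight = 30 > out
    for h in weight:
        result *= result
        if 21 > out and out != weight:
            continue
    for weight in gain:
        result = gain + result
    log(18)
    return weight

result = gain + result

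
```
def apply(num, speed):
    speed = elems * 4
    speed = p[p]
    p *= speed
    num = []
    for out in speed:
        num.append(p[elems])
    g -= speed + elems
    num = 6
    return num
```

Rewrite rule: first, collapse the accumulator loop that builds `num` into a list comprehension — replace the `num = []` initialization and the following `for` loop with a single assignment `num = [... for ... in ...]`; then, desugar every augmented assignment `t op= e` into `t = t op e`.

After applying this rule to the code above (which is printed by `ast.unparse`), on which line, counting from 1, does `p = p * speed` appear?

Transformed code:
def apply(num, speed):
    speed = elems * 4
    speed = p[p]
    p = p * speed
    num = [p[elems] for out in speed]
    g = g - (speed + elems)
    num = 6
    return num

4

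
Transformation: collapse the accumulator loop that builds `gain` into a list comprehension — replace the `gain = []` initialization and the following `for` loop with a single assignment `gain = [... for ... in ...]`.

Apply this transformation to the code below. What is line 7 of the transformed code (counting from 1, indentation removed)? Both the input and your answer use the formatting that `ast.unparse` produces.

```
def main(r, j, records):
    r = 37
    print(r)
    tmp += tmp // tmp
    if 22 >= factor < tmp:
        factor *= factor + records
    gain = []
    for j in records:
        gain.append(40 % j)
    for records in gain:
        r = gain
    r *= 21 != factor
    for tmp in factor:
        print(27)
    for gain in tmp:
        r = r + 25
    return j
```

gain = [40 % j for j in records]

Transformed code:
def main(r, j, records):
    r = 37
    print(r)
    tmp += tmp // tmp
    if 22 >= factor < tmp:
        factor *= factor + records
    gain = [40 % j for j in records]
    for records in gain:
        r = gain
    r *= 21 != factor
    for tmp in factor:
        print(27)
    for gain in tmp:
        r = r + 25
    return j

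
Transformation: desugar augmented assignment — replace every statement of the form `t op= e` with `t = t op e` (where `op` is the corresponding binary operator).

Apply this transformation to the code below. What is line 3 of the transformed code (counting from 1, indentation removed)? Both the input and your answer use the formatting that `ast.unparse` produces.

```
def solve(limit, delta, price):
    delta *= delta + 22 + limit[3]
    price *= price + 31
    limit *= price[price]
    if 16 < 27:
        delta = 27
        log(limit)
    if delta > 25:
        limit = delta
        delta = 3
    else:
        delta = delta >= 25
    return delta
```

price = price * (price + 31)

Transformed code:
def solve(limit, delta, price):
    delta = delta * (delta + 22 + limit[3])
    price = price * (price + 31)
    limit = limit * price[price]
    if 16 < 27:
        delta = 27
        log(limit)
    if delta > 25:
        limit = delta
        delta = 3
    else:
        delta = delta >= 25
    return delta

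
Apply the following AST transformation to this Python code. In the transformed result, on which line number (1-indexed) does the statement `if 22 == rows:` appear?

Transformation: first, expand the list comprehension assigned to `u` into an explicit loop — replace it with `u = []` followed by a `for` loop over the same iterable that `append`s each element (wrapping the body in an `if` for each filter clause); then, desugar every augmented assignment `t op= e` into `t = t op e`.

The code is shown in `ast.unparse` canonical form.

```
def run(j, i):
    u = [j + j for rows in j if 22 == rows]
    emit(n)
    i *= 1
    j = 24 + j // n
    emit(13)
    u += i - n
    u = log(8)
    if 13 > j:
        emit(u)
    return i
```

Transformed code:
def run(j, i):
    u = []
    for rows in j:
        if 22 == rows:
            u.append(j + j)
    emit(n)
    i = i * 1
    j = 24 + j // n
    emit(13)
    u = u + (i - n)
    u = log(8)
    if 13 > j:
        emit(u)
    return i

4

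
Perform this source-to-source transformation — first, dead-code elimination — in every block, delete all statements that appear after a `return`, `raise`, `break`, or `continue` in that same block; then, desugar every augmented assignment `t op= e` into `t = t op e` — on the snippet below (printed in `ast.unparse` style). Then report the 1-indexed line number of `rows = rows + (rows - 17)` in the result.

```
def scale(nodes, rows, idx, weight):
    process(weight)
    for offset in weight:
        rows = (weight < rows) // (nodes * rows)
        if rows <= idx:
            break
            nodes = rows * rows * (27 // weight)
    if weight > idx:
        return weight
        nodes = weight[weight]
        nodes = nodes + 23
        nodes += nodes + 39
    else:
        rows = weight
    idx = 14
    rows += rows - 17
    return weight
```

12

Transformed code:
def scale(nodes, rows, idx, weight):
    process(weight)
    for offset in weight:
        rows = (weight < rows) // (nodes * rows)
        if rows <= idx:
            break
    if weight > idx:
        return weight
    else:
        rows = weight
    idx = 14
    rows = rows + (rows - 17)
    return weight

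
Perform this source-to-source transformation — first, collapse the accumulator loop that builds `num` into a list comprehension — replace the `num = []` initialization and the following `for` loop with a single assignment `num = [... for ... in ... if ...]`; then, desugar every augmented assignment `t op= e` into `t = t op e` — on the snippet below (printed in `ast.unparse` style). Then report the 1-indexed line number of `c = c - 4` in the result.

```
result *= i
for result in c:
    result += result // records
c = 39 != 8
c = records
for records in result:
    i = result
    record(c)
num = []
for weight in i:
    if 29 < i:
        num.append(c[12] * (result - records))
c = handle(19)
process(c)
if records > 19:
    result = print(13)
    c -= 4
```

Transformed code:
result = result * i
for result in c:
    result = result + result // records
c = 39 != 8
c = records
for records in result:
    i = result
    record(c)
num = [c[12] * (result - records) for weight in i if 29 < i]
c = handle(19)
process(c)
if records > 19:
    result = print(13)
    c = c - 4

14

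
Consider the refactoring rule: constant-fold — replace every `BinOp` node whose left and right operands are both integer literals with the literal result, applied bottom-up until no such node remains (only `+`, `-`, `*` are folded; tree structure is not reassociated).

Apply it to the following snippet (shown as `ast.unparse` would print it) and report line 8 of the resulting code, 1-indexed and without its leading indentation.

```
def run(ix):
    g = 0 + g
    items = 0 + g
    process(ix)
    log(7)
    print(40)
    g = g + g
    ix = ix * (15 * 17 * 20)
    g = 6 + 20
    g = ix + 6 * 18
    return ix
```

Transformed code:
def run(ix):
    g = 0 + g
    items = 0 + g
    process(ix)
    log(7)
    print(40)
    g = g + g
    ix = ix * 5100
    g = 26
    g = ix + 108
    return ix

ix = ix * 5100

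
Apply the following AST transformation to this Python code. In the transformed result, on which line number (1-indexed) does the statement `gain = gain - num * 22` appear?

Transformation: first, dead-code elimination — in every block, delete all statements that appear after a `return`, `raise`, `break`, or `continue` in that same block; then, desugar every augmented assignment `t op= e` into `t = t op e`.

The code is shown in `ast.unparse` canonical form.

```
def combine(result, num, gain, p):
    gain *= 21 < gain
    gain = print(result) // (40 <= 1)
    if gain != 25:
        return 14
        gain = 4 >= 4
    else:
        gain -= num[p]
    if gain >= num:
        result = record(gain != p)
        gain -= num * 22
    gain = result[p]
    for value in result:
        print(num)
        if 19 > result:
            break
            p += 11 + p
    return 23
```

Transformed code:
def combine(result, num, gain, p):
    gain = gain * (21 < gain)
    gain = print(result) // (40 <= 1)
    if gain != 25:
        return 14
    else:
        gain = gain - num[p]
    if gain >= num:
        result = record(gain != p)
        gain = gain - num * 22
    gain = result[p]
    for value in result:
        print(num)
        if 19 > result:
            break
    return 23

10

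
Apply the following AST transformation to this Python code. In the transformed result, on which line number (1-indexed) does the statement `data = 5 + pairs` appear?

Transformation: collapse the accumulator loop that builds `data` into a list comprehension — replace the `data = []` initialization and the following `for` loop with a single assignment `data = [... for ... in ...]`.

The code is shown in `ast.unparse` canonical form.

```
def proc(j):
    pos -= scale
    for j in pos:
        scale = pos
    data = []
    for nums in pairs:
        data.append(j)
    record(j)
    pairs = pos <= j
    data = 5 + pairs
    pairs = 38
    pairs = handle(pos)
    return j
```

Transformed code:
def proc(j):
    pos -= scale
    for j in pos:
        scale = pos
    data = [j for nums in pairs]
    record(j)
    pairs = pos <= j
    data = 5 + pairs
    pairs = 38
    pairs = handle(pos)
    return j

8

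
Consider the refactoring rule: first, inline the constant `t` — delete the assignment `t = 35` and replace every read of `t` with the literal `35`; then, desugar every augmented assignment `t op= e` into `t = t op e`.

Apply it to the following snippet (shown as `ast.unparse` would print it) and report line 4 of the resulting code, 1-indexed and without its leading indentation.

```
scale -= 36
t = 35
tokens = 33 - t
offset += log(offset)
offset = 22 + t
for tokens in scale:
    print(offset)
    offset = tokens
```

offset = 22 + 35

Transformed code:
scale = scale - 36
tokens = 33 - 35
offset = offset + log(offset)
offset = 22 + 35
for tokens in scale:
    print(offset)
    offset = tokens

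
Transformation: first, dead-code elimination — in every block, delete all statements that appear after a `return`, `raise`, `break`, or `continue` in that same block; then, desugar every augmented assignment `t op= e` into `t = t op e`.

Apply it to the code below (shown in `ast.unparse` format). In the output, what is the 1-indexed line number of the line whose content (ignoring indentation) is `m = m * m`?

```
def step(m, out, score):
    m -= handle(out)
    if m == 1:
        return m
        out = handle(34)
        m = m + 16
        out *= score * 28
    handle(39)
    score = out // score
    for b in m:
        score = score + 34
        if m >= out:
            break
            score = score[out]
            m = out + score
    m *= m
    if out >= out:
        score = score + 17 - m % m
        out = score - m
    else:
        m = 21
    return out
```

11

Transformed code:
def step(m, out, score):
    m = m - handle(out)
    if m == 1:
        return m
    handle(39)
    score = out // score
    for b in m:
        score = score + 34
        if m >= out:
            break
    m = m * m
    if out >= out:
        score = score + 17 - m % m
        out = score - m
    else:
        m = 21
    return out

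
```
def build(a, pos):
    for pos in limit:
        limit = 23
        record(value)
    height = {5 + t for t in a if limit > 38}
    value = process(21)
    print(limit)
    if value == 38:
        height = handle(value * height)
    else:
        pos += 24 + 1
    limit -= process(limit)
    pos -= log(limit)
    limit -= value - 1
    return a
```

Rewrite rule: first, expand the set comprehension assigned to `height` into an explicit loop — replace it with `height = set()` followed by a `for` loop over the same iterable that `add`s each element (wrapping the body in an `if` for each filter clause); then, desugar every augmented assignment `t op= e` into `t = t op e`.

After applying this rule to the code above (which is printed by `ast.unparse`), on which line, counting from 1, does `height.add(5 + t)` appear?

Transformed code:
def build(a, pos):
    for pos in limit:
        limit = 23
        record(value)
    height = set()
    for t in a:
        if limit > 38:
            height.add(5 + t)
    value = process(21)
    print(limit)
    if value == 38:
        height = handle(value * height)
    else:
        pos = pos + (24 + 1)
    limit = limit - process(limit)
    pos = pos - log(limit)
    limit = limit - (value - 1)
    return a

8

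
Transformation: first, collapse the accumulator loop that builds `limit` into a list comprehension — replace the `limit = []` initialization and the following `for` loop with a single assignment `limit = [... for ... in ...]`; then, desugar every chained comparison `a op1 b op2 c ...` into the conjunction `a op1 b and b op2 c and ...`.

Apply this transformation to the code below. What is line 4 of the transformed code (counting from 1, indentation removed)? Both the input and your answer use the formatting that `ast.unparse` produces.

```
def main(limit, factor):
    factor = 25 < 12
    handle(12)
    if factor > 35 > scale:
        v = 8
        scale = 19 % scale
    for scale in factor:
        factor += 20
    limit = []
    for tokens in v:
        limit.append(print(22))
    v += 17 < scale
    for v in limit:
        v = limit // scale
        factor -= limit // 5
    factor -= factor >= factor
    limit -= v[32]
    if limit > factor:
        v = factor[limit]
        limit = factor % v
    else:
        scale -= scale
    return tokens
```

if factor > 35 and 35 > scale:

Transformed code:
def main(limit, factor):
    factor = 25 < 12
    handle(12)
    if factor > 35 and 35 > scale:
        v = 8
        scale = 19 % scale
    for scale in factor:
        factor += 20
    limit = [print(22) for tokens in v]
    v += 17 < scale
    for v in limit:
        v = limit // scale
        factor -= limit // 5
    factor -= factor >= factor
    limit -= v[32]
    if limit > factor:
        v = factor[limit]
        limit = factor % v
    else:
        scale -= scale
    return tokens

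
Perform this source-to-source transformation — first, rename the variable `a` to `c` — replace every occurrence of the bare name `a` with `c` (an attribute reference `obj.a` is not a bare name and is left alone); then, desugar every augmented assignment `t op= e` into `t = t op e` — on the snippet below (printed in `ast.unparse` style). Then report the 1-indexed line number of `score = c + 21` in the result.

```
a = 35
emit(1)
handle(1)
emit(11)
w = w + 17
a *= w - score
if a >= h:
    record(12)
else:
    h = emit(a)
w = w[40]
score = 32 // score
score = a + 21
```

13

Transformed code:
c = 35
emit(1)
handle(1)
emit(11)
w = w + 17
c = c * (w - score)
if c >= h:
    record(12)
else:
    h = emit(c)
w = w[40]
score = 32 // score
score = c + 21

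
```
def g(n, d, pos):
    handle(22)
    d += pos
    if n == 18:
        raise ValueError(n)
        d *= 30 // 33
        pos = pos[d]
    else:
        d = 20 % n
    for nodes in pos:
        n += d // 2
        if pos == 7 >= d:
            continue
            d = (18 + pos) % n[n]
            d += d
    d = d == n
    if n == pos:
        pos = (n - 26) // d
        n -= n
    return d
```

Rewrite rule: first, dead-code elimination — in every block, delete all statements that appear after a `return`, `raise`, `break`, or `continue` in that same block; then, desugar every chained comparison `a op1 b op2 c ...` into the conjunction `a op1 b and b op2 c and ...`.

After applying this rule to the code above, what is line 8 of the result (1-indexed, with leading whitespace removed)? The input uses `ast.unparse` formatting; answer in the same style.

for nodes in pos:

Transformed code:
def g(n, d, pos):
    handle(22)
    d += pos
    if n == 18:
        raise ValueError(n)
    else:
        d = 20 % n
    for nodes in pos:
        n += d // 2
        if pos == 7 and 7 >= d:
            continue
    d = d == n
    if n == pos:
        pos = (n - 26) // d
        n -= n
    return d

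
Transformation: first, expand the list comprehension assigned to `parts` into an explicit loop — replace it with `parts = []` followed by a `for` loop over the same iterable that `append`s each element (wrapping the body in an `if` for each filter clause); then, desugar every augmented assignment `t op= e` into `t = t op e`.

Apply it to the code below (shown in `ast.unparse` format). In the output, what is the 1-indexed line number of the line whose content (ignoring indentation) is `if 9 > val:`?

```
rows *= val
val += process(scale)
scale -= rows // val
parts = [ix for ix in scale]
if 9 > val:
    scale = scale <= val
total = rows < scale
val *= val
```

7

Transformed code:
rows = rows * val
val = val + process(scale)
scale = scale - rows // val
parts = []
for ix in scale:
    parts.append(ix)
if 9 > val:
    scale = scale <= val
total = rows < scale
val = val * val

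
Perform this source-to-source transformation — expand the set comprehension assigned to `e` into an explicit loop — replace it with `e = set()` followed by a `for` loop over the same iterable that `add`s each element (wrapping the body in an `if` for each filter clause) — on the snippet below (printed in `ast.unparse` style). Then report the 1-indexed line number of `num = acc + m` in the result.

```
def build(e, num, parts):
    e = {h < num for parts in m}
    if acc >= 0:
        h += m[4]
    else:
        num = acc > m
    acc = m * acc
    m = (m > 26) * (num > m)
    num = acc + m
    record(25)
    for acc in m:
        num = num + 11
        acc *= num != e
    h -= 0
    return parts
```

11

Transformed code:
def build(e, num, parts):
    e = set()
    for parts in m:
        e.add(h < num)
    if acc >= 0:
        h += m[4]
    else:
        num = acc > m
    acc = m * acc
    m = (m > 26) * (num > m)
    num = acc + m
    record(25)
    for acc in m:
        num = num + 11
        acc *= num != e
    h -= 0
    return parts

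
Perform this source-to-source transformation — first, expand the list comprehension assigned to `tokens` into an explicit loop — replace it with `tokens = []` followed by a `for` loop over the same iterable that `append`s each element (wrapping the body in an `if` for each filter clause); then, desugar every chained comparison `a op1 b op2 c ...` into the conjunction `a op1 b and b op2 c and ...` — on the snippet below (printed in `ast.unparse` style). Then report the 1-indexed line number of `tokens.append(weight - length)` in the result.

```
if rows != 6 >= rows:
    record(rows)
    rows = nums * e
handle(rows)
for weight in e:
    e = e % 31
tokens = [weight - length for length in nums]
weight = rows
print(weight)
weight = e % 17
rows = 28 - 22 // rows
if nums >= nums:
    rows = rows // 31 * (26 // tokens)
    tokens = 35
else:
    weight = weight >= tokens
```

9

Transformed code:
if rows != 6 and 6 >= rows:
    record(rows)
    rows = nums * e
handle(rows)
for weight in e:
    e = e % 31
tokens = []
for length in nums:
    tokens.append(weight - length)
weight = rows
print(weight)
weight = e % 17
rows = 28 - 22 // rows
if nums >= nums:
    rows = rows // 31 * (26 // tokens)
    tokens = 35
else:
    weight = weight >= tokens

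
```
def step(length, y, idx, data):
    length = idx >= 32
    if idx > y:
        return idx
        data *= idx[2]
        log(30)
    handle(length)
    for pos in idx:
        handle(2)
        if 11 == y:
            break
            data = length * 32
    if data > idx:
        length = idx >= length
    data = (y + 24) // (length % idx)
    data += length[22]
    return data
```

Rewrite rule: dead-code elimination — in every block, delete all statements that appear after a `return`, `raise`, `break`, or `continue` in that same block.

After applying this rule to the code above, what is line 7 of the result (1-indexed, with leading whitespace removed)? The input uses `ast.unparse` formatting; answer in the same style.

handle(2)

Transformed code:
def step(length, y, idx, data):
    length = idx >= 32
    if idx > y:
        return idx
    handle(length)
    for pos in idx:
        handle(2)
        if 11 == y:
            break
    if data > idx:
        length = idx >= length
    data = (y + 24) // (length % idx)
    data += length[22]
    return data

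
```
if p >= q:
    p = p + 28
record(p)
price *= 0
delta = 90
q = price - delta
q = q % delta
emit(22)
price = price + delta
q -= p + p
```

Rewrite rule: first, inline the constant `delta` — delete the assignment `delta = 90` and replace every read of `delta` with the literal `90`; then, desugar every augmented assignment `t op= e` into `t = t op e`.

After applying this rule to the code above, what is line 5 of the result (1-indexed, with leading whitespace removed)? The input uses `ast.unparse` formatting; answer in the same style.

q = price - 90

Transformed code:
if p >= q:
    p = p + 28
record(p)
price = price * 0
q = price - 90
q = q % 90
emit(22)
price = price + 90
q = q - (p + p)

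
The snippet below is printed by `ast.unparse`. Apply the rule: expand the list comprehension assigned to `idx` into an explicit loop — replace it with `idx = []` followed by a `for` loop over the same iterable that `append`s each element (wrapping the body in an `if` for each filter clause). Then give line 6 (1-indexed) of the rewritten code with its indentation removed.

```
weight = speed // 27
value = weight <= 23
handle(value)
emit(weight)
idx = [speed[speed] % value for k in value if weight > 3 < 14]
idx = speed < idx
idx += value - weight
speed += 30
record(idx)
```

for k in value:

Transformed code:
weight = speed // 27
value = weight <= 23
handle(value)
emit(weight)
idx = []
for k in value:
    if weight > 3 < 14:
        idx.append(speed[speed] % value)
idx = speed < idx
idx += value - weight
speed += 30
record(idx)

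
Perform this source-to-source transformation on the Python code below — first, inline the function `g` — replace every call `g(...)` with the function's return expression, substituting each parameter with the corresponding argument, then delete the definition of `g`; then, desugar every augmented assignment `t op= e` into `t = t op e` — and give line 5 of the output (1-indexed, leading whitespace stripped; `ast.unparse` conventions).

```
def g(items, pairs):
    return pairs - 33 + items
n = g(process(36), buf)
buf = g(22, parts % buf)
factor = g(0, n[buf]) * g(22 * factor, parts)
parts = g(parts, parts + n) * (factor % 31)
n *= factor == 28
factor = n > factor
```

n = n * (factor == 28)

Transformed code:
n = buf - 33 + process(36)
buf = parts % buf - 33 + 22
factor = (n[buf] - 33 + 0) * (parts - 33 + 22 * factor)
parts = (parts + n - 33 + parts) * (factor % 31)
n = n * (factor == 28)
factor = n > factor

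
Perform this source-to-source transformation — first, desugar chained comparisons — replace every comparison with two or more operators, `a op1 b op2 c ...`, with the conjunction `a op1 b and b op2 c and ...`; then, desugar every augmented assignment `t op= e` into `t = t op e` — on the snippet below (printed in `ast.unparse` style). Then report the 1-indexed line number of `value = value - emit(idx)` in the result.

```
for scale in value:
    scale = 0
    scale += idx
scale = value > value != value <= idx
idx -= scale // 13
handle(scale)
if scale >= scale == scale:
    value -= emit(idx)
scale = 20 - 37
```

Transformed code:
for scale in value:
    scale = 0
    scale = scale + idx
scale = value > value and value != value and (value <= idx)
idx = idx - scale // 13
handle(scale)
if scale >= scale and scale == scale:
    value = value - emit(idx)
scale = 20 - 37

8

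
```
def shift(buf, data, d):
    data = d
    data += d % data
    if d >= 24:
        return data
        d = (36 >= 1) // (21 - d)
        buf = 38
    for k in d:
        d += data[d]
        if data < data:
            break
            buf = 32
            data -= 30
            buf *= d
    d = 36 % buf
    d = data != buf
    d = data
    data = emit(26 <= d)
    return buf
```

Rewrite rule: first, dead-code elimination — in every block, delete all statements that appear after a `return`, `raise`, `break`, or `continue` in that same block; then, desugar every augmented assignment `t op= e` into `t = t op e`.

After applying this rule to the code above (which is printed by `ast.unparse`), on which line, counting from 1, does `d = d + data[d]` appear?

7

Transformed code:
def shift(buf, data, d):
    data = d
    data = data + d % data
    if d >= 24:
        return data
    for k in d:
        d = d + data[d]
        if data < data:
            break
    d = 36 % buf
    d = data != buf
    d = data
    data = emit(26 <= d)
    return buf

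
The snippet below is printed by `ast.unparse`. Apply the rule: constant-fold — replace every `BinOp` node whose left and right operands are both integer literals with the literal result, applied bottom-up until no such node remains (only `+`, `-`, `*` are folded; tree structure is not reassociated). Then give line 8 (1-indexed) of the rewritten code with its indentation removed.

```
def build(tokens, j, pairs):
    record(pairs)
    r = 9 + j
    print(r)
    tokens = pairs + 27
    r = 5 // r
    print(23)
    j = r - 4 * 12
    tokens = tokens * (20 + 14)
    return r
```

j = r - 48

Transformed code:
def build(tokens, j, pairs):
    record(pairs)
    r = 9 + j
    print(r)
    tokens = pairs + 27
    r = 5 // r
    print(23)
    j = r - 48
    tokens = tokens * 34
    return r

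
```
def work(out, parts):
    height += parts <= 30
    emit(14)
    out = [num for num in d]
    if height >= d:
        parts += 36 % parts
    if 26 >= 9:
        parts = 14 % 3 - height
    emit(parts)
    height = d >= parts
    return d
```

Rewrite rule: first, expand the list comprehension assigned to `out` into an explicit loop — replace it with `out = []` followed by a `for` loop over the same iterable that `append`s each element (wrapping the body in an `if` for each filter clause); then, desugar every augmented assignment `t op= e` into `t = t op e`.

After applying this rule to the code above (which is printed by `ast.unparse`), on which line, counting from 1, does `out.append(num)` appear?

6

Transformed code:
def work(out, parts):
    height = height + (parts <= 30)
    emit(14)
    out = []
    for num in d:
        out.append(num)
    if height >= d:
        parts = parts + 36 % parts
    if 26 >= 9:
        parts = 14 % 3 - height
    emit(parts)
    height = d >= parts
    return d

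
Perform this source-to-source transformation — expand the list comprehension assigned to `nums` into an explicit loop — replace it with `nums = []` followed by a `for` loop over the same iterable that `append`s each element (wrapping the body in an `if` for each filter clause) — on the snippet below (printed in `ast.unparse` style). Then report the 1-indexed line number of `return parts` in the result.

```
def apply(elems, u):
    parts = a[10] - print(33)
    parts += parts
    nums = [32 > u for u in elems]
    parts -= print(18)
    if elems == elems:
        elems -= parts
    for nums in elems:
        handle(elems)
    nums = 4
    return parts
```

Transformed code:
def apply(elems, u):
    parts = a[10] - print(33)
    parts += parts
    nums = []
    for u in elems:
        nums.append(32 > u)
    parts -= print(18)
    if elems == elems:
        elems -= parts
    for nums in elems:
        handle(elems)
    nums = 4
    return parts

13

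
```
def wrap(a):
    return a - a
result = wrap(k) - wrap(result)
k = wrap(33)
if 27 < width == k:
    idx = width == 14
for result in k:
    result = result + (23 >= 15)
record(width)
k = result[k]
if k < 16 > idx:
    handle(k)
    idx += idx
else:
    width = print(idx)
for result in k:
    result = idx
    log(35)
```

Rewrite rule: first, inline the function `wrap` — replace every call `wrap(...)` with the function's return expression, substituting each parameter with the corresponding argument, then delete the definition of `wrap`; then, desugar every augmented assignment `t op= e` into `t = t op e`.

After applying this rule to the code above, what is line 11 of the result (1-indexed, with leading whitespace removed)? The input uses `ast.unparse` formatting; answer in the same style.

idx = idx + idx

Transformed code:
result = k - k - (result - result)
k = 33 - 33
if 27 < width == k:
    idx = width == 14
for result in k:
    result = result + (23 >= 15)
record(width)
k = result[k]
if k < 16 > idx:
    handle(k)
    idx = idx + idx
else:
    width = print(idx)
for result in k:
    result = idx
    log(35)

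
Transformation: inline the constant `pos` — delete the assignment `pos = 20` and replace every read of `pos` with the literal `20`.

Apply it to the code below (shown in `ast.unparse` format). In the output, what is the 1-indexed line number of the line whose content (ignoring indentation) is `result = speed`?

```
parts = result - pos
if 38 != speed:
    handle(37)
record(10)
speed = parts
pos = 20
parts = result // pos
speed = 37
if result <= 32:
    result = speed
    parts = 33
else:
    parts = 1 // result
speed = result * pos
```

Transformed code:
parts = result - 20
if 38 != speed:
    handle(37)
record(10)
speed = parts
parts = result // 20
speed = 37
if result <= 32:
    result = speed
    parts = 33
else:
    parts = 1 // result
speed = result * 20

9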